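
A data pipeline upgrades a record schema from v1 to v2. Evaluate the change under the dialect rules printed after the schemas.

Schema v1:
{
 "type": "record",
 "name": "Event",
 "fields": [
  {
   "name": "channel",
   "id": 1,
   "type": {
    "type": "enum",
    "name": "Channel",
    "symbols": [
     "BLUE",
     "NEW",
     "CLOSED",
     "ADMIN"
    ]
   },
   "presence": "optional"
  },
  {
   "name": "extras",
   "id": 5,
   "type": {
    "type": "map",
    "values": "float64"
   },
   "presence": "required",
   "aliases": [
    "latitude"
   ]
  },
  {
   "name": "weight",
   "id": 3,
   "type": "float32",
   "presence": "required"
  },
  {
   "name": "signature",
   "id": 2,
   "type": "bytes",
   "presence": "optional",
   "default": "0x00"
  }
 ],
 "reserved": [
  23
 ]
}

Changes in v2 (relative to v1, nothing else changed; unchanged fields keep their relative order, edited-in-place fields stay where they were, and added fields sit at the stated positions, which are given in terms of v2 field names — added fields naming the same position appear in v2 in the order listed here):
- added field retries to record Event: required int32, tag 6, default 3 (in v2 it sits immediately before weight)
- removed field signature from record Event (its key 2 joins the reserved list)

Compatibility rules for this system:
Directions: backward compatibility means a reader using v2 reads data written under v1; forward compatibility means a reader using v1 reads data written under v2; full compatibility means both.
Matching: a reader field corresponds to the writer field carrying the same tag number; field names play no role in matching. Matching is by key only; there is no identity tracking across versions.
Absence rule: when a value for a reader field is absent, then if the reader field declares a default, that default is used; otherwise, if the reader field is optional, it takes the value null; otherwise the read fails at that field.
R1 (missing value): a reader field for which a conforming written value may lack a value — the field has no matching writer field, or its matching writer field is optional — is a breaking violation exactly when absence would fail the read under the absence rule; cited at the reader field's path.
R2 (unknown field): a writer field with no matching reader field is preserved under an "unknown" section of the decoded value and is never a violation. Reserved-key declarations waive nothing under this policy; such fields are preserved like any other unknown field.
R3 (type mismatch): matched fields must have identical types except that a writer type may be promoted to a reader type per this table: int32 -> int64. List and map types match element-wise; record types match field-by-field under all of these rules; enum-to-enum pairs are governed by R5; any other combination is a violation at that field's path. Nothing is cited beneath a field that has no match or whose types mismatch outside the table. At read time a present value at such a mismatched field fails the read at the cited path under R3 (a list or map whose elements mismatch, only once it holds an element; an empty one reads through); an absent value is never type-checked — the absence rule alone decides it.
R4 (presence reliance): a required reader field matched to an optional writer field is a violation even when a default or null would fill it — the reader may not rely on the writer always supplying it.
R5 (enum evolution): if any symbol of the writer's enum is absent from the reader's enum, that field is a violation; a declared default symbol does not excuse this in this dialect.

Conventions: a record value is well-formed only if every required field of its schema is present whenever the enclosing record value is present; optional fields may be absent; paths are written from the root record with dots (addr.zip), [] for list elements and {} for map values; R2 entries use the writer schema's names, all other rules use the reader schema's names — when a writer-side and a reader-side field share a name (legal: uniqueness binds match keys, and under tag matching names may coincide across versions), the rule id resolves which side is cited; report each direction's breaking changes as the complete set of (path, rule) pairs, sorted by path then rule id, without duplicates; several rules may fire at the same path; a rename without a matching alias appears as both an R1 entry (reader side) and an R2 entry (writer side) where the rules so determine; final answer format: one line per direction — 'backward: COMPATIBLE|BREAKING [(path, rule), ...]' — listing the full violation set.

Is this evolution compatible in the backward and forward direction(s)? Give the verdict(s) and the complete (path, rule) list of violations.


in Event below, arrows point writer -> reader
backward for Event (reader v2, writer v1):
  channel: Channel -> Channel, writer optional; from channel
  extras: map<string, float64> -> map<string, float64>, writer required; from extras
  retries: no writer match
  weight: float32 -> float32, writer required; from weight
  leftover writer field: signature
  => no violations; backward on Event: COMPATIBLE
forward for Event (reader v1, writer v2):
  channel: Channel -> Channel, writer optional; from channel
  extras: map<string, float64> -> map<string, float64>, writer required; from extras
  weight: float32 -> float32, writer required; from weight
  signature: no writer match
  leftover writer field: retries
  => no violations; forward on Event: COMPATIBLE

backward: COMPATIBLE []; forward: COMPATIBLE []


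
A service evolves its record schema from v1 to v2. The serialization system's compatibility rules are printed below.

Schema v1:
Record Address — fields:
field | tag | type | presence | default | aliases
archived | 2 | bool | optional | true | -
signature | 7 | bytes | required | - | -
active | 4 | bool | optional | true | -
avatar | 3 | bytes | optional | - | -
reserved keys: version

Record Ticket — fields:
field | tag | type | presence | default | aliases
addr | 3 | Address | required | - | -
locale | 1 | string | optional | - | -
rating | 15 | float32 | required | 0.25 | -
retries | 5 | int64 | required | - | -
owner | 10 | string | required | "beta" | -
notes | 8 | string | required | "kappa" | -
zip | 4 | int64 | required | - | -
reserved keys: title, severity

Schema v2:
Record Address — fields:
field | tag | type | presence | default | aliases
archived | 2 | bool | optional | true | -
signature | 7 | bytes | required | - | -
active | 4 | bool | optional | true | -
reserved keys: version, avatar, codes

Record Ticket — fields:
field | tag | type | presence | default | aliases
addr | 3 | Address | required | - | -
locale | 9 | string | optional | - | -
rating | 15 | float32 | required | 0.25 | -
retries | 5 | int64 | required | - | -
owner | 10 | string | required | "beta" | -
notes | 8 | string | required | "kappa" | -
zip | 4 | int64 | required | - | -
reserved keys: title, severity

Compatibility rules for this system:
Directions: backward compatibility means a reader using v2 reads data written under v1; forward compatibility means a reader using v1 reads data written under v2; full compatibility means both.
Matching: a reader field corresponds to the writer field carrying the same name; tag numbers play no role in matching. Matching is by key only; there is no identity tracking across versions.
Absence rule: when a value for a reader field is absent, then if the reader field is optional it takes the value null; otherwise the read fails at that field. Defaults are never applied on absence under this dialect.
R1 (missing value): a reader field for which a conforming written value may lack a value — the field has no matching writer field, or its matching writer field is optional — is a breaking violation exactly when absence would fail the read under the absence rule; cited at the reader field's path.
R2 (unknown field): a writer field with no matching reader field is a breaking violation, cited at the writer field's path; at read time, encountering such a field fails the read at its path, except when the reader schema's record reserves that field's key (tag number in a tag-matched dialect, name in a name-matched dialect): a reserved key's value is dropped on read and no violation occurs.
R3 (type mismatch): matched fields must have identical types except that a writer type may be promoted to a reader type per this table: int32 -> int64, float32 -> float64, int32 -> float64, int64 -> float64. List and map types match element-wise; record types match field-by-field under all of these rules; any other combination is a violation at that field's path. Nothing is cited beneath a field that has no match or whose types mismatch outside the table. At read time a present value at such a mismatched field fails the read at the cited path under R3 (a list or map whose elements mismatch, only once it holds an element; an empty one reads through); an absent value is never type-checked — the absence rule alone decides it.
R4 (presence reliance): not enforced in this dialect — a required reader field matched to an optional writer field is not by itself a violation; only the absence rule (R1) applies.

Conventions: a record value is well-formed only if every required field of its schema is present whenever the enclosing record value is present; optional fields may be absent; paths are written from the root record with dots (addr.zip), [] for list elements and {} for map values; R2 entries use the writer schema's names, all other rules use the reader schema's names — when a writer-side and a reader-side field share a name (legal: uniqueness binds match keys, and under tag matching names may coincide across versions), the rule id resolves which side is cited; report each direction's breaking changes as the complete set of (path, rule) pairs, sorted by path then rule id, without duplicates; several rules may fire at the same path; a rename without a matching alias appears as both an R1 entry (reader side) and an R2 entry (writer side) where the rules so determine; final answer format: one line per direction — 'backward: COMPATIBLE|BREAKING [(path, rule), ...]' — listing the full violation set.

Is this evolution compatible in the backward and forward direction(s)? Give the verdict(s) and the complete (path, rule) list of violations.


backward: COMPATIBLE []; forward: COMPATIBLE []

the writer's type comes first in each Ticket pair
backward for Ticket (reader v2, writer v1):
  addr: Address -> Address, writer required; from addr
  locale: string -> string, writer optional; from locale
  rating: float32 -> float32, writer required; from rating
  retries: int64 -> int64, writer required; from retries
  owner: string -> string, writer required; from owner
  notes: string -> string, writer required; from notes
  zip: int64 -> int64, writer required; from zip
  addr.archived: bool -> bool, writer optional; from addr.archived
  addr.signature: bytes -> bytes, writer required; from addr.signature
  addr.active: bool -> bool, writer optional; from addr.active
  writer addr.avatar: unknown to reader
  nothing fires on Ticket: backward is COMPATIBLE
forward for Ticket (reader v1, writer v2):
  addr: Address -> Address, writer required; from addr
  locale: string -> string, writer optional; from locale
  rating: float32 -> float32, writer required; from rating
  retries: int64 -> int64, writer required; from retries
  owner: string -> string, writer required; from owner
  notes: string -> string, writer required; from notes
  zip: int64 -> int64, writer required; from zip
  addr.archived: bool -> bool, writer optional; from addr.archived
  addr.signature: bytes -> bytes, writer required; from addr.signature
  addr.active: bool -> bool, writer optional; from addr.active
  addr.avatar: no writer-side match
  nothing fires on Ticket: forward is COMPATIBLE


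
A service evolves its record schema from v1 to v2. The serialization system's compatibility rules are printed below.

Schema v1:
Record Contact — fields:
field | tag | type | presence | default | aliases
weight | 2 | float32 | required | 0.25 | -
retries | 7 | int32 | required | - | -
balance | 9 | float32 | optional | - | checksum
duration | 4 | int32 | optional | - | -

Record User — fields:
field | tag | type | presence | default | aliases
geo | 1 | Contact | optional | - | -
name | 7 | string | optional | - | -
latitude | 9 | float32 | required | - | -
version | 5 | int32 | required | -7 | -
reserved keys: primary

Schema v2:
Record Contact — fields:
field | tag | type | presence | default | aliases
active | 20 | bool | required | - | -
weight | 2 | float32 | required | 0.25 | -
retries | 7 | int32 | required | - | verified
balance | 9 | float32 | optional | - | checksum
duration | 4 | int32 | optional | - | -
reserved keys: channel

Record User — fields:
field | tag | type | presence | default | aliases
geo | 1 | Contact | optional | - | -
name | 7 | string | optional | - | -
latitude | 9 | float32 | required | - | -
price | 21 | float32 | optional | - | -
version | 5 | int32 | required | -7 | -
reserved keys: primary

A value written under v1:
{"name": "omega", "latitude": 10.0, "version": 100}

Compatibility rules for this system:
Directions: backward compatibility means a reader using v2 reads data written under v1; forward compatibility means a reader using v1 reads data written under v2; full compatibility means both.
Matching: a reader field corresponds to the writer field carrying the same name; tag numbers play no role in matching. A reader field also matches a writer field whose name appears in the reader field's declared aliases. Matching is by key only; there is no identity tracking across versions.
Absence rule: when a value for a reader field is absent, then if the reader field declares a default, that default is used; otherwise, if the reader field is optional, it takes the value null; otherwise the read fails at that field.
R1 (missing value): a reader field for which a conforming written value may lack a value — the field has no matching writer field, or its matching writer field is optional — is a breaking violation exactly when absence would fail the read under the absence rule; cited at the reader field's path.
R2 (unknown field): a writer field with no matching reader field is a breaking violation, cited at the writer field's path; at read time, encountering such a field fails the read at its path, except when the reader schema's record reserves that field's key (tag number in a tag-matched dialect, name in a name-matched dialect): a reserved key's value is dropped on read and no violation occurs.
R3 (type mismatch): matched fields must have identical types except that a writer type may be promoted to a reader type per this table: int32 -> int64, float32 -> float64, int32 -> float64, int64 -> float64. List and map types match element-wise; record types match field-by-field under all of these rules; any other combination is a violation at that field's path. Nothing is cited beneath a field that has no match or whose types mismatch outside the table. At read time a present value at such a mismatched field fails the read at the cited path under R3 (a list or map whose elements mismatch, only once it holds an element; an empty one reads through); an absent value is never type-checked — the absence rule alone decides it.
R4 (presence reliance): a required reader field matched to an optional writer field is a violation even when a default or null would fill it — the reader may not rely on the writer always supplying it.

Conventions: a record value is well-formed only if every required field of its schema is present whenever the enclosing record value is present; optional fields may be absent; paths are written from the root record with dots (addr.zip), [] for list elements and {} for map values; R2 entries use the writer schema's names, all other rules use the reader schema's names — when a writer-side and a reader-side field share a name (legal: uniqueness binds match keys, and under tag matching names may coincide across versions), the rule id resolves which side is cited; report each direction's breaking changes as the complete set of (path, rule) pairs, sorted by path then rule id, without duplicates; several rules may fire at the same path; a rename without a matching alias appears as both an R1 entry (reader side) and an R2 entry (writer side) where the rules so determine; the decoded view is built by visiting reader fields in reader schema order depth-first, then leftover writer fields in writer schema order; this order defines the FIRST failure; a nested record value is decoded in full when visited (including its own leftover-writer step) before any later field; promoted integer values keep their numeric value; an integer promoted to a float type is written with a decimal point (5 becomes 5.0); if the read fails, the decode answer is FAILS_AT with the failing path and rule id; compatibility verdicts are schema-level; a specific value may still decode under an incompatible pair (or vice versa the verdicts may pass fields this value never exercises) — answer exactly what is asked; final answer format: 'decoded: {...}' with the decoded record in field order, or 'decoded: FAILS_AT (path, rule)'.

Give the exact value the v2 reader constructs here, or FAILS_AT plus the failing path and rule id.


decoded: {"geo": null, "name": "omega", "latitude": 10.0, "price": null, "version": 100}

arrows below run writer -> reader for User
decode (reader v2):
  geo := null (absent, optional -> null)
  name := "omega"
  latitude := 10.0
  price := null (absent, optional -> null)
  version := 100
  => decoded: {"geo": null, "name": "omega", "latitude": 10.0, "price": null, "version": 100}
remaining User differences; none change what is asked:
  added field active to record Contact: required bool, tag 20 (in v2 it sits immediately before weight) -> a verdict-level change on User — the shown value reads the same


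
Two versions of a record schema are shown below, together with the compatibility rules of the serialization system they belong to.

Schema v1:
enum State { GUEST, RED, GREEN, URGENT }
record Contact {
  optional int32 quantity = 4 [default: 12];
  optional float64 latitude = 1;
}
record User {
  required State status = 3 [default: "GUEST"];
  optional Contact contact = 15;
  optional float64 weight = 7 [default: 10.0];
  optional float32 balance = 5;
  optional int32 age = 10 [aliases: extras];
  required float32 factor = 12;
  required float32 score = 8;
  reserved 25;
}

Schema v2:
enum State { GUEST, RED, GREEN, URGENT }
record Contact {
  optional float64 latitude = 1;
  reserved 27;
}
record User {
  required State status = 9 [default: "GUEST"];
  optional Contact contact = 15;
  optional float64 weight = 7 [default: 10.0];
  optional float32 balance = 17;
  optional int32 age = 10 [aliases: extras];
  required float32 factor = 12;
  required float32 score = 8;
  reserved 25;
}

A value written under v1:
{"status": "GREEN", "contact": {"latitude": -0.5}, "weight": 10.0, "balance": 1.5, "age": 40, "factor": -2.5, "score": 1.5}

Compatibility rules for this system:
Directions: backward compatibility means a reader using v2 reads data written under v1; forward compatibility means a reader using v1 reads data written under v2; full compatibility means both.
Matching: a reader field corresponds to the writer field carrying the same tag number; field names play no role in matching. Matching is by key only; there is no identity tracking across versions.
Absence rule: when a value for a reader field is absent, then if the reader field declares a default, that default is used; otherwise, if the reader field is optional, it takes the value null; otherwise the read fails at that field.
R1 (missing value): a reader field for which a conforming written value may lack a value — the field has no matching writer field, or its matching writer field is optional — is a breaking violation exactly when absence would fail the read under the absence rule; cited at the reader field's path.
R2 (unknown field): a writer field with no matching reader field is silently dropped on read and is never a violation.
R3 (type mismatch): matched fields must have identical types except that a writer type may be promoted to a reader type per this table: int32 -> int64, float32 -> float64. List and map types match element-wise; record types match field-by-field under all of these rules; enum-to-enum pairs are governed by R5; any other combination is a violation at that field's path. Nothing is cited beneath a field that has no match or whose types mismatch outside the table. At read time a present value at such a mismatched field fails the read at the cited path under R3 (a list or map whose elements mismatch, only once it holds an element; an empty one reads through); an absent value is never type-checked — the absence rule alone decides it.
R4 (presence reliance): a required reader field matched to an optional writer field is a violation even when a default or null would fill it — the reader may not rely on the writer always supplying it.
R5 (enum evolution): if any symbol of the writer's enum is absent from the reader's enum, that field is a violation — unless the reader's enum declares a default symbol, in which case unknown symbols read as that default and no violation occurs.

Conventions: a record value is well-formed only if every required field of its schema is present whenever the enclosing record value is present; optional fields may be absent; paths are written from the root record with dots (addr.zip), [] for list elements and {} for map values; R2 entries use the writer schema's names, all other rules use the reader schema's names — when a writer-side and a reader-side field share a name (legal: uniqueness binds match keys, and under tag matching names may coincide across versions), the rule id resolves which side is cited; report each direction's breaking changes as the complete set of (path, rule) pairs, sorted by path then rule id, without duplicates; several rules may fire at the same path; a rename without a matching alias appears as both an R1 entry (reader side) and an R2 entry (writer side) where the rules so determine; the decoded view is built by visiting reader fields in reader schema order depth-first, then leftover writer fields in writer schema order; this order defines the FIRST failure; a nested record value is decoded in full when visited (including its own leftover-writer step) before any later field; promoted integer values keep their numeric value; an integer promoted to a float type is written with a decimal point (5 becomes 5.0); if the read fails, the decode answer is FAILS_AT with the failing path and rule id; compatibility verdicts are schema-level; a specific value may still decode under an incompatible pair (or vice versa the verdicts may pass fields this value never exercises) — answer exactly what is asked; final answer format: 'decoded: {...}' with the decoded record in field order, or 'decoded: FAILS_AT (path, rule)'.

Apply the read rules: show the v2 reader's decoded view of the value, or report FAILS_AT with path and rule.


in User below, arrows point writer -> reader
decoding the User value with the v2 reader:
  status := "GUEST" (absent -> default)
  contact.latitude := -0.5
  weight := 10.0
  balance := null (absent, optional -> null)
  age := 40
  factor := -2.5
  score := 1.5
  writer status: unknown -> dropped
  writer balance: unknown -> dropped
  => decoded: {"status": "GUEST", "contact": {"latitude": -0.5}, "weight": 10.0, "balance": null, "age": 40, "factor": -2.5, "score": 1.5}

decoded: {"status": "GUEST", "contact": {"latitude": -0.5}, "weight": 10.0, "balance": null, "age": 40, "factor": -2.5, "score": 1.5}


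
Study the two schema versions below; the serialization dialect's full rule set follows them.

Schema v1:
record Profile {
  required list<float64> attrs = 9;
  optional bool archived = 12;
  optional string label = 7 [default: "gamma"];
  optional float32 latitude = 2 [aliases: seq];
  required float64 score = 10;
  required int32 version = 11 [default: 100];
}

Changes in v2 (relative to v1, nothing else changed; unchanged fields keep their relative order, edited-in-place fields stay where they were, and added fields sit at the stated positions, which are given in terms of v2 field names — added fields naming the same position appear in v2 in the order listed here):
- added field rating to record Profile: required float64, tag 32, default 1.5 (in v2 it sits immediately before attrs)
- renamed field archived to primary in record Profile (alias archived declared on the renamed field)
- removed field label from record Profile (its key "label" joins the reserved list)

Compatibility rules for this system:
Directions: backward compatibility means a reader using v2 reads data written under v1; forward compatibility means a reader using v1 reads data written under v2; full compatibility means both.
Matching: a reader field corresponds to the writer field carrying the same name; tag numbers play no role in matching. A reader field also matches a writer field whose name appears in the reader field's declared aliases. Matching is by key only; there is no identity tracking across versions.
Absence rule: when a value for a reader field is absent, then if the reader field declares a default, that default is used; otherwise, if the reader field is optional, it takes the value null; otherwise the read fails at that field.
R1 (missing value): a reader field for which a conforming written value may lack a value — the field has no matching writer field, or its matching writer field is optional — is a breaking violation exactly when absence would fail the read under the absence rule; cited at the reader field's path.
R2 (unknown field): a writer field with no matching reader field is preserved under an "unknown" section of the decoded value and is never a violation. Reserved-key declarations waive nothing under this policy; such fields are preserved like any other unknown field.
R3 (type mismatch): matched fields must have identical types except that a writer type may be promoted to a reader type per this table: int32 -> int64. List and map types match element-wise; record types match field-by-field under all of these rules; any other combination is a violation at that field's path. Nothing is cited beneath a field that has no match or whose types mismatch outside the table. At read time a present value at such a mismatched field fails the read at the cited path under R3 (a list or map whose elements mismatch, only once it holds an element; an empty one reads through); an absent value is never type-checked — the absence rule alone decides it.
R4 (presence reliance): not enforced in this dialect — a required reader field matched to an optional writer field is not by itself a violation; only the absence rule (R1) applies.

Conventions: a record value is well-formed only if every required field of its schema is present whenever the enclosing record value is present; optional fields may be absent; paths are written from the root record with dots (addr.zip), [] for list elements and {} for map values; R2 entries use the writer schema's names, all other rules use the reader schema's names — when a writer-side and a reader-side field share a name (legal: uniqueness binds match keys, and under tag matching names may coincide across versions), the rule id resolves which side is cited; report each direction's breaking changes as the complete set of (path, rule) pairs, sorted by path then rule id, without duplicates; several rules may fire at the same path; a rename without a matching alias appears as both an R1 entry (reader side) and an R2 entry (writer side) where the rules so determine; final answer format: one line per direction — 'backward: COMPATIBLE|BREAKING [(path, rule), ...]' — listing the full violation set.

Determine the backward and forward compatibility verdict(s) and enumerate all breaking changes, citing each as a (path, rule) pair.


backward: COMPATIBLE []; forward: COMPATIBLE []

in Profile below, arrows point writer -> reader
backward pass over Profile, reader schema v2, writer schema v1:
  rating: no writer match
  attrs: paired with writer attrs (list<float64> -> list<float64>; writer required)
  primary: paired with writer archived (bool -> bool; writer optional)
  latitude: paired with writer latitude (float32 -> float32; writer optional)
  score: paired with writer score (float64 -> float64; writer required)
  version: paired with writer version (int32 -> int32; writer required)
  label (writer side), unknown to reader
  => backward: COMPATIBLE
forward pass over Profile, reader schema v1, writer schema v2:
  attrs: paired with writer attrs (list<float64> -> list<float64>; writer required)
  archived: no writer match
  label: no writer match
  latitude: paired with writer latitude (float32 -> float32; writer optional)
  score: paired with writer score (float64 -> float64; writer required)
  version: paired with writer version (int32 -> int32; writer required)
  rating (writer side), unknown to reader
  primary (writer side), unknown to reader
  => forward: COMPATIBLE


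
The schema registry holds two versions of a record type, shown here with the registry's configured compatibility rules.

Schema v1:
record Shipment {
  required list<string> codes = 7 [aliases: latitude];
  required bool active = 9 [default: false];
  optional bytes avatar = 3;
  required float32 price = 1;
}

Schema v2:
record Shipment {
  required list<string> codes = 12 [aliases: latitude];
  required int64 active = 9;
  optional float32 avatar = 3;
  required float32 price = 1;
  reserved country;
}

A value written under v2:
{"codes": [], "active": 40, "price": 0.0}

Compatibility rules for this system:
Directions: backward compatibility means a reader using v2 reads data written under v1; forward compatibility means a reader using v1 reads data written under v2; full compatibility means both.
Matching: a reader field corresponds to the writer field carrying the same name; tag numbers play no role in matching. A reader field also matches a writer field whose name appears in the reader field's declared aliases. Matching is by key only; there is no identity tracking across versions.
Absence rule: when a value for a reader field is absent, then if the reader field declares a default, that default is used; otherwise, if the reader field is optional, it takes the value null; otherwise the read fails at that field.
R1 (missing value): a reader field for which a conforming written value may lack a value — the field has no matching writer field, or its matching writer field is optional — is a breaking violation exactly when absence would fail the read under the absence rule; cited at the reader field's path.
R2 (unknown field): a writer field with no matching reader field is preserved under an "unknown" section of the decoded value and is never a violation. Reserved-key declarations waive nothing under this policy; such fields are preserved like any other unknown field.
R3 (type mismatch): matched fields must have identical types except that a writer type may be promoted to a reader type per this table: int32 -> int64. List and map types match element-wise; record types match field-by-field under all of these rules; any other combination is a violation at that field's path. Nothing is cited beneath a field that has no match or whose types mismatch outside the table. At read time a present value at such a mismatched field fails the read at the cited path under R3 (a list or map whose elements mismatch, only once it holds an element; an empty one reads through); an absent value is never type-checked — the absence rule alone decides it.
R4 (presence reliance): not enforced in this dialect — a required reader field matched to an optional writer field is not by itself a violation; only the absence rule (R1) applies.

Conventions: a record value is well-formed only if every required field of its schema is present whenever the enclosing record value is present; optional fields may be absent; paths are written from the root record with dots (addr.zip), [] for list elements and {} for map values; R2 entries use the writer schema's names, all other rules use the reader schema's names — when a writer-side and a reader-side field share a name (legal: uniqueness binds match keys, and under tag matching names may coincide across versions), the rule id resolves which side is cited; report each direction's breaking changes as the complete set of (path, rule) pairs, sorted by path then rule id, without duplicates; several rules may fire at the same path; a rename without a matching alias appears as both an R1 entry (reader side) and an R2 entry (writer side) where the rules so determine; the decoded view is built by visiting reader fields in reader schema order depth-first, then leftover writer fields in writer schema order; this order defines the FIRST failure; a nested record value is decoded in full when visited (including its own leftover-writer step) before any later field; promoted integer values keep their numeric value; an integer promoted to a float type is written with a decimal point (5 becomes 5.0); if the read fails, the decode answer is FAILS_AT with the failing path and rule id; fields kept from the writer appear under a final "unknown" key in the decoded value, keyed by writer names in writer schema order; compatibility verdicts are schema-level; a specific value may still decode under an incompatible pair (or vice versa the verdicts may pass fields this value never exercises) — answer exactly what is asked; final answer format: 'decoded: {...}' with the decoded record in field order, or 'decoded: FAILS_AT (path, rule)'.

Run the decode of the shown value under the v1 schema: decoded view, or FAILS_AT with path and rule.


decoded: FAILS_AT (active, R3)

each type pair in Shipment: writer, then reader
migrating the Shipment value to v1:
  codes := []
  read fails at active under R3
  => FAILS_AT (active, R3)
the other Shipment changes do not affect what is asked:
  field codes in record Shipment: tag 7 changed to 12 -> fires no rule on Shipment under this dialect and leaves the result unchanged
  field avatar in record Shipment: type bytes changed to float32 -> changes Shipment's schema-level verdicts only — the decode of this value is the same


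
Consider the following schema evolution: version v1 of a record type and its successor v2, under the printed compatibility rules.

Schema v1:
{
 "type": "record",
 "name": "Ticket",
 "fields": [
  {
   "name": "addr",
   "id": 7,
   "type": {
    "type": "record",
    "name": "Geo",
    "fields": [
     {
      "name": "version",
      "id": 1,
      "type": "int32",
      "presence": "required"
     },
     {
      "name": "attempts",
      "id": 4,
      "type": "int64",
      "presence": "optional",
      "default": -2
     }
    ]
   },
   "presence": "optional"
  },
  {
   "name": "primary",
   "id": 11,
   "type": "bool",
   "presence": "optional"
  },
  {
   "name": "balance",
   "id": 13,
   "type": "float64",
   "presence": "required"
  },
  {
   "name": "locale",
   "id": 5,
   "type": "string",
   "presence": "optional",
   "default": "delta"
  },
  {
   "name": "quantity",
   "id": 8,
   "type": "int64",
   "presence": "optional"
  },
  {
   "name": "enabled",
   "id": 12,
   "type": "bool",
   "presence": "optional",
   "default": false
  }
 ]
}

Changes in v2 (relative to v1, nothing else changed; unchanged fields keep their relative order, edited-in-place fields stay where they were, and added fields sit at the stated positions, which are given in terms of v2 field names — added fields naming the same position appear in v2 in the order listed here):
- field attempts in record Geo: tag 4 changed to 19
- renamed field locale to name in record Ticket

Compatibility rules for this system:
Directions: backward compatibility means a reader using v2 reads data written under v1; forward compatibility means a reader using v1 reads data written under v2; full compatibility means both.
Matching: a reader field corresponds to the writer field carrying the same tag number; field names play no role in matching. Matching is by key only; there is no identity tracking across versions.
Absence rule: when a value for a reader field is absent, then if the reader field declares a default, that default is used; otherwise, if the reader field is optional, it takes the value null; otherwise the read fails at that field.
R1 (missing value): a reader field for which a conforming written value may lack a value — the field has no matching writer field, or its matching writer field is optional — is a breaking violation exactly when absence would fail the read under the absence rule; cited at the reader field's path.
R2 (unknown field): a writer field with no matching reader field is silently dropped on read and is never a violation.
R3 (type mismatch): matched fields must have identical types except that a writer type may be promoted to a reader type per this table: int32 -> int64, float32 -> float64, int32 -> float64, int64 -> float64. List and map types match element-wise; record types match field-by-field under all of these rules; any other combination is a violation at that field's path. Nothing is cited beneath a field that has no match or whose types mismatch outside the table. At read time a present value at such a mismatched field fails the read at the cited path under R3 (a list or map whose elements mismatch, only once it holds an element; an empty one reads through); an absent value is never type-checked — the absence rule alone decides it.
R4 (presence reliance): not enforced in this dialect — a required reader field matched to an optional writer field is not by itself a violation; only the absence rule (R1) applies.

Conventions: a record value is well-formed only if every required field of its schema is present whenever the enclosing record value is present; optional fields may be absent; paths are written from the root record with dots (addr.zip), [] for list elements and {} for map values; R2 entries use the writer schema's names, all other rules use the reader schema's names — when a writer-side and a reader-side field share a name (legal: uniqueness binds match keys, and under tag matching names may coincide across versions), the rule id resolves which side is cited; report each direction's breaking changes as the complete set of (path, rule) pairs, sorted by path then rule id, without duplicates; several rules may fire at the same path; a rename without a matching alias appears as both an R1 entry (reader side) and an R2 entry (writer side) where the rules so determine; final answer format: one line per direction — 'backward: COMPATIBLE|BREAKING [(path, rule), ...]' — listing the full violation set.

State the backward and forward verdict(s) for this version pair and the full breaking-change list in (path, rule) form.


backward: COMPATIBLE []; forward: COMPATIBLE []

the writer's type comes first in each Ticket pair
backward analysis of Ticket with v2 as reader and v1 as writer:
  addr <- addr (Geo -> Geo, writer optional)
  primary <- primary (bool -> bool, writer optional)
  balance <- balance (float64 -> float64, writer required)
  name <- locale (string -> string, writer optional)
  quantity <- quantity (int64 -> int64, writer optional)
  enabled <- enabled (bool -> bool, writer optional)
  addr.version <- addr.version (int32 -> int32, writer required)
  addr.attempts: no writer-side match
  writer addr.attempts: unknown to reader
  nothing fires on Ticket: backward is COMPATIBLE
forward analysis of Ticket with v1 as reader and v2 as writer:
  addr <- addr (Geo -> Geo, writer optional)
  primary <- primary (bool -> bool, writer optional)
  balance <- balance (float64 -> float64, writer required)
  locale <- name (string -> string, writer optional)
  quantity <- quantity (int64 -> int64, writer optional)
  enabled <- enabled (bool -> bool, writer optional)
  addr.version <- addr.version (int32 -> int32, writer required)
  addr.attempts: no writer-side match
  writer addr.attempts: unknown to reader
  nothing fires on Ticket: forward is COMPATIBLE


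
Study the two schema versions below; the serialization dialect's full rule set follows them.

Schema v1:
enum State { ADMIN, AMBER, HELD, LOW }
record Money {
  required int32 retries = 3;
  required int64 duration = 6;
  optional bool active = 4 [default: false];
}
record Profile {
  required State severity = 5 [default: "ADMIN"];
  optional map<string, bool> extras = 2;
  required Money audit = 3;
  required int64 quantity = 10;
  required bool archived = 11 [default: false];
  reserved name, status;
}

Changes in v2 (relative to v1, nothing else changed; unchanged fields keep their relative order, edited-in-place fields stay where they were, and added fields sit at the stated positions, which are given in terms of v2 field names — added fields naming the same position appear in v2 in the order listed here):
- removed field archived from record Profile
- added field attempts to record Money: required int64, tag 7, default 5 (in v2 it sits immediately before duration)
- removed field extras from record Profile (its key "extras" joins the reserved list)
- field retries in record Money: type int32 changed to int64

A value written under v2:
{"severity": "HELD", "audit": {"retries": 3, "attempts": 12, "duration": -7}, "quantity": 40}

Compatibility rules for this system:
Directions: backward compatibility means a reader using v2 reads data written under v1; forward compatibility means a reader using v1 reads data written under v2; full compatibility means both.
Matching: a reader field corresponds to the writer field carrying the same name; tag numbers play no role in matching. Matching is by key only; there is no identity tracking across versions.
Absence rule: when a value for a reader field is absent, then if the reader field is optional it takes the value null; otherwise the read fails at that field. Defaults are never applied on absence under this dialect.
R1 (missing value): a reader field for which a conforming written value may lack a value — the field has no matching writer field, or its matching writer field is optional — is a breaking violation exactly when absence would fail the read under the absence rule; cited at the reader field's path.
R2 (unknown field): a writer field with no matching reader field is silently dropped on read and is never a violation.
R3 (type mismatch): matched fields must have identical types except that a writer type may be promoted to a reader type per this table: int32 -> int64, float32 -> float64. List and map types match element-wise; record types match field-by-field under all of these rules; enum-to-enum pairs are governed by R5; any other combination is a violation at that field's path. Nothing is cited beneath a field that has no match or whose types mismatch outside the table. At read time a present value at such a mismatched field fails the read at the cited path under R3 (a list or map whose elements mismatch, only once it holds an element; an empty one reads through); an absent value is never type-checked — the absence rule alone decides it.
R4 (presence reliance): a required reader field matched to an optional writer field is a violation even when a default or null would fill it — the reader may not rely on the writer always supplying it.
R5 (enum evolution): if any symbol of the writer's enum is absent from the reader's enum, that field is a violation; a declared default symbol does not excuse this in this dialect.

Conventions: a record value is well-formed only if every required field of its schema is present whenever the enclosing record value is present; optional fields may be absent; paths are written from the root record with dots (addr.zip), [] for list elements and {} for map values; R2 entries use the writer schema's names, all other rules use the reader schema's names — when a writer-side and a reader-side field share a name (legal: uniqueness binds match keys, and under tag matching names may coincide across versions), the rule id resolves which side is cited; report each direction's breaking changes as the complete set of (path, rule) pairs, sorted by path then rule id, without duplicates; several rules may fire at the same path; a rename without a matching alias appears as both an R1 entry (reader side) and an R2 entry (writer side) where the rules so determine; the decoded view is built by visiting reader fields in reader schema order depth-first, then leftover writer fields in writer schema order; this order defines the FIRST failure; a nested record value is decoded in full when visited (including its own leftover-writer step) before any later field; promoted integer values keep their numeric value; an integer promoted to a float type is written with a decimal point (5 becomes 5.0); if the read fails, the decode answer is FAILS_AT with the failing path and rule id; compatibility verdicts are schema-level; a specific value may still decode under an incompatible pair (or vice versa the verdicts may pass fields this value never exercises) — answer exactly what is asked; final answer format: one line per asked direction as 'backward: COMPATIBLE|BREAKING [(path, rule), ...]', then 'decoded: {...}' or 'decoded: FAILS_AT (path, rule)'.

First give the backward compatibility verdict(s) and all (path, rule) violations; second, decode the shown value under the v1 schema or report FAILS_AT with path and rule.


each type pair in Profile: writer, then reader
backward analysis of Profile with v2 as reader and v1 as writer:
  severity: State -> State, writer required; from severity
  audit: Money -> Money, writer required; from audit
  quantity: int64 -> int64, writer required; from quantity
  writer field extras has no reader counterpart
  writer field archived has no reader counterpart
  audit.retries: int32 -> int64, writer required; from audit.retries
  audit.attempts: no writer-side match
  audit.duration: int64 -> int64, writer required; from audit.duration
  audit.active: bool -> bool, writer optional; from audit.active
  R1 fires at audit.attempts
  => backward verdict for Profile: BREAKING, 1 violation(s)
decode (reader v1):
  severity := "HELD"
  extras := null (absent, optional -> null)
  read fails at audit.retries under R3
  => FAILS_AT (audit.retries, R3)
remaining Profile differences; none change what is asked:
  removed field archived from record Profile -> affects forward compatibility only, which is not asked
  removed field extras from record Profile (its key "extras" joins the reserved list) -> fires no rule on Profile, leaving the asked answer as it is

backward: BREAKING [(audit.attempts, R1)]; decoded: FAILS_AT (audit.retries, R3)
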